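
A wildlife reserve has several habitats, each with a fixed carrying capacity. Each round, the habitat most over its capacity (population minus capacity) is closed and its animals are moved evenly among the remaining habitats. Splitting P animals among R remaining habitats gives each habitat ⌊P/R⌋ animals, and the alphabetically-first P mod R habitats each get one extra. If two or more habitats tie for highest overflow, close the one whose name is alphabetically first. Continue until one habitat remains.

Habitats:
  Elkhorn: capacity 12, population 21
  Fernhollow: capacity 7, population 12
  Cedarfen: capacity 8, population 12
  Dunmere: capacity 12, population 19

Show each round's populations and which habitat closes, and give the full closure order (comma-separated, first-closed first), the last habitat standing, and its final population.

Closure order: Elkhorn, Dunmere, Fernhollow
Last habitat: Cedarfen with 64 animals

Round 1: Cedarfen=12 Dunmere=19 Elkhorn=21 Fernhollow=12 → close Elkhorn (overflow 9)
  21÷3 = 7 each, +1 to first 0
Round 2: Cedarfen=19 Dunmere=26 Fernhollow=19 → close Dunmere (overflow 14)
  26÷2 = 13 each, +1 to first 0
Round 3: Cedarfen=32 Fernhollow=32 → close Fernhollow (overflow 25)
  32÷1 = 32 each, +1 to first 0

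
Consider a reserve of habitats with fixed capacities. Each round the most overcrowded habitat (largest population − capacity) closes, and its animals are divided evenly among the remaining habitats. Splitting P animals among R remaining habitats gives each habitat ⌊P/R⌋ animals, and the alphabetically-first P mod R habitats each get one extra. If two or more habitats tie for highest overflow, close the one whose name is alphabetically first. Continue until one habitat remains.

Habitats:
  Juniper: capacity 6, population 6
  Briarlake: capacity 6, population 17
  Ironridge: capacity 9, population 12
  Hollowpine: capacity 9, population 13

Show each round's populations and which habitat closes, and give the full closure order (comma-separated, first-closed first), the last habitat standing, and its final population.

Round 1: Briarlake=17 Hollowpine=13 Ironridge=12 Juniper=6 → close Briarlake (overflow 11)
  17÷3 = 5 each, +1 to first 2
Round 2: Hollowpine=19 Ironridge=18 Juniper=11 → close Hollowpine (overflow 10)
  19÷2 = 9 each, +1 to first 1
Round 3: Ironridge=28 Juniper=20 → close Ironridge (overflow 19)
  28÷1 = 28 each, +1 to first 0

Closure order: Briarlake, Hollowpine, Ironridge
Last habitat: Juniper with 48 animals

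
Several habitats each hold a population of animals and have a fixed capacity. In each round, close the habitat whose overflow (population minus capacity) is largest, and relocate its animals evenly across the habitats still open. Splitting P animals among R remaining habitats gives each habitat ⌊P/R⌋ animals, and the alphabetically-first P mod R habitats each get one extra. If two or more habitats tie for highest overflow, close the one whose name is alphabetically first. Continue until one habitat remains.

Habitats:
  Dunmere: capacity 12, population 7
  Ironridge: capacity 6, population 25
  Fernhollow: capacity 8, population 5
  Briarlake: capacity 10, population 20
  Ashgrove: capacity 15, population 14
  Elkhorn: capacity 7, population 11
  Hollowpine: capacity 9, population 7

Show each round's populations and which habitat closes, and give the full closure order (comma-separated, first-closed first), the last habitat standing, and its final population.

Round 1: Ashgrove=14 Briarlake=20 Dunmere=7 Elkhorn=11 Fernhollow=5 Hollowpine=7 Ironridge=25 → close Ironridge (overflow 19)
  25÷6 = 4 each, +1 to first 1
Round 2: Ashgrove=19 Briarlake=24 Dunmere=11 Elkhorn=15 Fernhollow=9 Hollowpine=11 → close Briarlake (overflow 14)
  24÷5 = 4 each, +1 to first 4
Round 3: Ashgrove=24 Dunmere=16 Elkhorn=20 Fernhollow=14 Hollowpine=15 → close Elkhorn (overflow 13)
  20÷4 = 5 each, +1 to first 0
Round 4: Ashgrove=29 Dunmere=21 Fernhollow=19 Hollowpine=20 → close Ashgrove (overflow 14)
  29÷3 = 9 each, +1 to first 2
Round 5: Dunmere=31 Fernhollow=29 Hollowpine=29 → close Fernhollow (overflow 21)
  29÷2 = 14 each, +1 to first 1
Round 6: Dunmere=46 Hollowpine=43 → close Dunmere (overflow 34)
  46÷1 = 46 each, +1 to first 0

Closure order: Ironridge, Briarlake, Elkhorn, Ashgrove, Fernhollow, Dunmere
Last habitat: Hollowpine with 89 animals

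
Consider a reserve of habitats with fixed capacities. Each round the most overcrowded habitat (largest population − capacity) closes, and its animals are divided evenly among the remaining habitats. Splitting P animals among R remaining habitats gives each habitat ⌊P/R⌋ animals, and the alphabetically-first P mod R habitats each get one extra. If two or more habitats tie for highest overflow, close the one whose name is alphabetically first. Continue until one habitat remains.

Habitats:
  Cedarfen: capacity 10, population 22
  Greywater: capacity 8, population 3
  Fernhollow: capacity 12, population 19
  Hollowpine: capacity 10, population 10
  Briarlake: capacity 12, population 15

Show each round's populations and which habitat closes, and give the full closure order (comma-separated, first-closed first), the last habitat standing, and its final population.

Closure order: Cedarfen, Fernhollow, Briarlake, Hollowpine
Last habitat: Greywater with 69 animals

Round 1: Briarlake=15 Cedarfen=22 Fernhollow=19 Greywater=3 Hollowpine=10 → close Cedarfen (overflow 12)
  22÷4 = 5 each, +1 to first 2
Round 2: Briarlake=21 Fernhollow=25 Greywater=8 Hollowpine=15 → close Fernhollow (overflow 13)
  25÷3 = 8 each, +1 to first 1
Round 3: Briarlake=30 Greywater=16 Hollowpine=23 → close Briarlake (overflow 18)
  30÷2 = 15 each, +1 to first 0
Round 4: Greywater=31 Hollowpine=38 → close Hollowpine (overflow 28)
  38÷1 = 38 each, +1 to first 0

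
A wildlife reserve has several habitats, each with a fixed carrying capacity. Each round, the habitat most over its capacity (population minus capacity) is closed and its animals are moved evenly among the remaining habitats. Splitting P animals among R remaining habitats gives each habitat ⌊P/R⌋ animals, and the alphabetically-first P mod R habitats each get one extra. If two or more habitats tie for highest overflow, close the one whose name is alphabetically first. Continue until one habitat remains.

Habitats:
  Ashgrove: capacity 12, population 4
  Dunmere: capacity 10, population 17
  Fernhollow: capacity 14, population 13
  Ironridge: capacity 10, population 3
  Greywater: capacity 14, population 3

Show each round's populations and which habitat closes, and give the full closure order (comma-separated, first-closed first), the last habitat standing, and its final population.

Round 1: Ashgrove=4 Dunmere=17 Fernhollow=13 Greywater=3 Ironridge=3 → close Dunmere (overflow 7)
  17÷4 = 4 each, +1 to first 1
Round 2: Ashgrove=9 Fernhollow=17 Greywater=7 Ironridge=7 → close Fernhollow (overflow 3)
  17÷3 = 5 each, +1 to first 2
Round 3: Ashgrove=15 Greywater=13 Ironridge=12 → close Ashgrove (overflow 3)
  15÷2 = 7 each, +1 to first 1
Round 4: Greywater=21 Ironridge=19 → close Ironridge (overflow 9)
  19÷1 = 19 each, +1 to first 0

Closure order: Dunmere, Fernhollow, Ashgrove, Ironridge
Last habitat: Greywater with 40 animals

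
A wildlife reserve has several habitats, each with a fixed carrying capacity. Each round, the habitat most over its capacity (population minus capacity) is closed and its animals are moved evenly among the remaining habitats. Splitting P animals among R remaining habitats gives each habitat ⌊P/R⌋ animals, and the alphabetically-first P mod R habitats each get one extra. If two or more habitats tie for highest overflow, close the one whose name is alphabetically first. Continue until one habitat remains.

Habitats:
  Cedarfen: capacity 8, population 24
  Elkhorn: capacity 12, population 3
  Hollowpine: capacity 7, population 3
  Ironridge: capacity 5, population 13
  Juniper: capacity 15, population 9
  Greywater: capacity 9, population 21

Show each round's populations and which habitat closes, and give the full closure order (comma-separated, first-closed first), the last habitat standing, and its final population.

Round 1: Cedarfen=24 Elkhorn=3 Greywater=21 Hollowpine=3 Ironridge=13 Juniper=9 → close Cedarfen (overflow 16)
  24÷5 = 4 each, +1 to first 4
Round 2: Elkhorn=8 Greywater=26 Hollowpine=8 Ironridge=18 Juniper=13 → close Greywater (overflow 17)
  26÷4 = 6 each, +1 to first 2
Round 3: Elkhorn=15 Hollowpine=15 Ironridge=24 Juniper=19 → close Ironridge (overflow 19)
  24÷3 = 8 each, +1 to first 0
Round 4: Elkhorn=23 Hollowpine=23 Juniper=27 → close Hollowpine (overflow 16)
  23÷2 = 11 each, +1 to first 1
Round 5: Elkhorn=35 Juniper=38 → close Elkhorn (overflow 23)
  35÷1 = 35 each, +1 to first 0

Closure order: Cedarfen, Greywater, Ironridge, Hollowpine, Elkhorn
Last habitat: Juniper with 73 animals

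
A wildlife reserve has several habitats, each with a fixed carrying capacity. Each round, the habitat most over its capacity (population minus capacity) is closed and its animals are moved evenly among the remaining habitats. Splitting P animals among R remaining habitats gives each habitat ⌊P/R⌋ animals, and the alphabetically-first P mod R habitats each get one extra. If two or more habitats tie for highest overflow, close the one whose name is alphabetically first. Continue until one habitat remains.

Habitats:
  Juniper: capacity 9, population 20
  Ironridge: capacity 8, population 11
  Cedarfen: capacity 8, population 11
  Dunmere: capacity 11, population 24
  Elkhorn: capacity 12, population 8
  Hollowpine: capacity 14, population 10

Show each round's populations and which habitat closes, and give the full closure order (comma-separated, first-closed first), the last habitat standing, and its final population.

Closure order: Dunmere, Juniper, Cedarfen, Ironridge, Elkhorn
Last habitat: Hollowpine with 84 animals

Round 1: Cedarfen=11 Dunmere=24 Elkhorn=8 Hollowpine=10 Ironridge=11 Juniper=20 → close Dunmere (overflow 13)
  24÷5 = 4 each, +1 to first 4
Round 2: Cedarfen=16 Elkhorn=13 Hollowpine=15 Ironridge=16 Juniper=24 → close Juniper (overflow 15)
  24÷4 = 6 each, +1 to first 0
Round 3: Cedarfen=22 Elkhorn=19 Hollowpine=21 Ironridge=22 → close Cedarfen (overflow 14)
  22÷3 = 7 each, +1 to first 1
Round 4: Elkhorn=27 Hollowpine=28 Ironridge=29 → close Ironridge (overflow 21)
  29÷2 = 14 each, +1 to first 1
Round 5: Elkhorn=42 Hollowpine=42 → close Elkhorn (overflow 30)
  42÷1 = 42 each, +1 to first 0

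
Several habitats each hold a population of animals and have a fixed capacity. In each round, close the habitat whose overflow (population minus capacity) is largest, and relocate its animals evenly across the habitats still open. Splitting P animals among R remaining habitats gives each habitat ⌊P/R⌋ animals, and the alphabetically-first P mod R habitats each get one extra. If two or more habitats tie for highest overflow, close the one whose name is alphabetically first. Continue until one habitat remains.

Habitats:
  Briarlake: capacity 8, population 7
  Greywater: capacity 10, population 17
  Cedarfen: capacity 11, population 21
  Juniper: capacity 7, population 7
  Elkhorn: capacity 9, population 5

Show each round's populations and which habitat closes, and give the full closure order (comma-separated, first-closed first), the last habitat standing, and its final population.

Closure order: Cedarfen, Greywater, Briarlake, Juniper
Last habitat: Elkhorn with 57 animals

Round 1: Briarlake=7 Cedarfen=21 Elkhorn=5 Greywater=17 Juniper=7 → close Cedarfen (overflow 10)
  21÷4 = 5 each, +1 to first 1
Round 2: Briarlake=13 Elkhorn=10 Greywater=22 Juniper=12 → close Greywater (overflow 12)
  22÷3 = 7 each, +1 to first 1
Round 3: Briarlake=21 Elkhorn=17 Juniper=19 → close Briarlake (overflow 13)
  21÷2 = 10 each, +1 to first 1
Round 4: Elkhorn=28 Juniper=29 → close Juniper (overflow 22)
  29÷1 = 29 each, +1 to first 0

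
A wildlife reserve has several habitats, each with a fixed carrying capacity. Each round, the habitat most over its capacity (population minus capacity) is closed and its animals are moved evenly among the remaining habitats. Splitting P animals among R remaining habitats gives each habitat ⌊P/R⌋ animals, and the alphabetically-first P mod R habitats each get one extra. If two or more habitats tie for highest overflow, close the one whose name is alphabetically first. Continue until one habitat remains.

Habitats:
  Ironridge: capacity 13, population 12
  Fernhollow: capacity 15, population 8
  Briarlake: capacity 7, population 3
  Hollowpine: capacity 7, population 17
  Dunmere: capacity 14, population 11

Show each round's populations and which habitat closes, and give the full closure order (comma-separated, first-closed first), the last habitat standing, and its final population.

Round 1: Briarlake=3 Dunmere=11 Fernhollow=8 Hollowpine=17 Ironridge=12 → close Hollowpine (overflow 10)
  17÷4 = 4 each, +1 to first 1
Round 2: Briarlake=8 Dunmere=15 Fernhollow=12 Ironridge=16 → close Ironridge (overflow 3)
  16÷3 = 5 each, +1 to first 1
Round 3: Briarlake=14 Dunmere=20 Fernhollow=17 → close Briarlake (overflow 7)
  14÷2 = 7 each, +1 to first 0
Round 4: Dunmere=27 Fernhollow=24 → close Dunmere (overflow 13)
  27÷1 = 27 each, +1 to first 0

Closure order: Hollowpine, Ironridge, Briarlake, Dunmere
Last habitat: Fernhollow with 51 animals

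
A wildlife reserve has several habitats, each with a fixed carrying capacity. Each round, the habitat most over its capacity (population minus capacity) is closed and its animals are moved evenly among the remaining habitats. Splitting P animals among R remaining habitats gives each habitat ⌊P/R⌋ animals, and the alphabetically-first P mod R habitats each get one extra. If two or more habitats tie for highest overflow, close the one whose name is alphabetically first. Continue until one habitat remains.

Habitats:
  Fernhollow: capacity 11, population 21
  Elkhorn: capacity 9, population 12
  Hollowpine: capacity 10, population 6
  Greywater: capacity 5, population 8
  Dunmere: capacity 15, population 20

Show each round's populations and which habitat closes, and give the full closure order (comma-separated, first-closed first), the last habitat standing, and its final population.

Closure order: Fernhollow, Dunmere, Elkhorn, Greywater
Last habitat: Hollowpine with 67 animals

Round 1: Dunmere=20 Elkhorn=12 Fernhollow=21 Greywater=8 Hollowpine=6 → close Fernhollow (overflow 10)
  21÷4 = 5 each, +1 to first 1
Round 2: Dunmere=26 Elkhorn=17 Greywater=13 Hollowpine=11 → close Dunmere (overflow 11)
  26÷3 = 8 each, +1 to first 2
Round 3: Elkhorn=26 Greywater=22 Hollowpine=19 → close Elkhorn (overflow 17)
  26÷2 = 13 each, +1 to first 0
Round 4: Greywater=35 Hollowpine=32 → close Greywater (overflow 30)
  35÷1 = 35 each, +1 to first 0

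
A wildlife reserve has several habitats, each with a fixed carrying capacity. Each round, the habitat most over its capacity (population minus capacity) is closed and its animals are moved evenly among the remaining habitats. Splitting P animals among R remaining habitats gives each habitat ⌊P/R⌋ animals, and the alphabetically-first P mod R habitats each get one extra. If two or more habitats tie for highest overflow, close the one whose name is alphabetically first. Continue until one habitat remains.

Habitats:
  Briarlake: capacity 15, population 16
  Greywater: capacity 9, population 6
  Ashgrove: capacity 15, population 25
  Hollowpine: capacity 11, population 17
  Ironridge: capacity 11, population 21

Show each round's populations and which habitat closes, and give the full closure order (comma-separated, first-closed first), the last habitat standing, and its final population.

Closure order: Ashgrove, Ironridge, Hollowpine, Briarlake
Last habitat: Greywater with 85 animals

Round 1: Ashgrove=25 Briarlake=16 Greywater=6 Hollowpine=17 Ironridge=21 → close Ashgrove (overflow 10)
  25÷4 = 6 each, +1 to first 1
Round 2: Briarlake=23 Greywater=12 Hollowpine=23 Ironridge=27 → close Ironridge (overflow 16)
  27÷3 = 9 each, +1 to first 0
Round 3: Briarlake=32 Greywater=21 Hollowpine=32 → close Hollowpine (overflow 21)
  32÷2 = 16 each, +1 to first 0
Round 4: Briarlake=48 Greywater=37 → close Briarlake (overflow 33)
  48÷1 = 48 each, +1 to first 0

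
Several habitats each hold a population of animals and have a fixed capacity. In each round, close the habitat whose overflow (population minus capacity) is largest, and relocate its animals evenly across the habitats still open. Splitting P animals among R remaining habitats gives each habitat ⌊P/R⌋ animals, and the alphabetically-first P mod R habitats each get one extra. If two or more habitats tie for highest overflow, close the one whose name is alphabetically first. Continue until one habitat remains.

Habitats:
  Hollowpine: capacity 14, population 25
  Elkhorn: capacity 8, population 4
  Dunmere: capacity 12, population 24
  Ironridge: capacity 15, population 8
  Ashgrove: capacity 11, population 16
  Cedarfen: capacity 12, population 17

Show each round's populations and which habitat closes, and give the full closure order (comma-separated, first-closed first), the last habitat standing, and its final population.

Round 1: Ashgrove=16 Cedarfen=17 Dunmere=24 Elkhorn=4 Hollowpine=25 Ironridge=8 → close Dunmere (overflow 12)
  24÷5 = 4 each, +1 to first 4
Round 2: Ashgrove=21 Cedarfen=22 Elkhorn=9 Hollowpine=30 Ironridge=12 → close Hollowpine (overflow 16)
  30÷4 = 7 each, +1 to first 2
Round 3: Ashgrove=29 Cedarfen=30 Elkhorn=16 Ironridge=19 → close Ashgrove (overflow 18)
  29÷3 = 9 each, +1 to first 2
Round 4: Cedarfen=40 Elkhorn=26 Ironridge=28 → close Cedarfen (overflow 28)
  40÷2 = 20 each, +1 to first 0
Round 5: Elkhorn=46 Ironridge=48 → close Elkhorn (overflow 38)
  46÷1 = 46 each, +1 to first 0

Closure order: Dunmere, Hollowpine, Ashgrove, Cedarfen, Elkhorn
Last habitat: Ironridge with 94 animals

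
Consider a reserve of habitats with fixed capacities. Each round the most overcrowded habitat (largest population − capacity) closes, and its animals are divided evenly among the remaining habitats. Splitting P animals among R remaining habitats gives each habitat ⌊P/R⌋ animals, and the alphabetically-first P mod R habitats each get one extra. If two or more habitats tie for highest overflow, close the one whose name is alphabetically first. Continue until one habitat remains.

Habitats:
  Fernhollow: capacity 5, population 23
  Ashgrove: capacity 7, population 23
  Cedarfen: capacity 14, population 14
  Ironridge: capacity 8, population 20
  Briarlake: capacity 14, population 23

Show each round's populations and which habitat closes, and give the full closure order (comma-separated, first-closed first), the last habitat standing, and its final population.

Closure order: Fernhollow, Ashgrove, Ironridge, Briarlake
Last habitat: Cedarfen with 103 animals

Round 1: Ashgrove=23 Briarlake=23 Cedarfen=14 Fernhollow=23 Ironridge=20 → close Fernhollow (overflow 18)
  23÷4 = 5 each, +1 to first 3
Round 2: Ashgrove=29 Briarlake=29 Cedarfen=20 Ironridge=25 → close Ashgrove (overflow 22)
  29÷3 = 9 each, +1 to first 2
Round 3: Briarlake=39 Cedarfen=30 Ironridge=34 → close Ironridge (overflow 26)
  34÷2 = 17 each, +1 to first 0
Round 4: Briarlake=56 Cedarfen=47 → close Briarlake (overflow 42)
  56÷1 = 56 each, +1 to first 0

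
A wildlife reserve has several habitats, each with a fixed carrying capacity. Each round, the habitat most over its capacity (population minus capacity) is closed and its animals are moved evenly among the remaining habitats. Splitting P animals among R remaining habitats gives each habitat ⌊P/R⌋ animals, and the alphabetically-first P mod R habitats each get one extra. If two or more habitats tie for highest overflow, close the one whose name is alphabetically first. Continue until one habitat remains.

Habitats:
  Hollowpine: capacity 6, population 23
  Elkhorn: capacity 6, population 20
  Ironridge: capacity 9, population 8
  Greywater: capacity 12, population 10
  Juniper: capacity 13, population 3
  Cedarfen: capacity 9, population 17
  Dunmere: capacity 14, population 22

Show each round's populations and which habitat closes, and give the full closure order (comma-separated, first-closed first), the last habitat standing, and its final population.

Closure order: Hollowpine, Elkhorn, Cedarfen, Dunmere, Greywater, Ironridge
Last habitat: Juniper with 103 animals

Round 1: Cedarfen=17 Dunmere=22 Elkhorn=20 Greywater=10 Hollowpine=23 Ironridge=8 Juniper=3 → close Hollowpine (overflow 17)
  23÷6 = 3 each, +1 to first 5
Round 2: Cedarfen=21 Dunmere=26 Elkhorn=24 Greywater=14 Ironridge=12 Juniper=6 → close Elkhorn (overflow 18)
  24÷5 = 4 each, +1 to first 4
Round 3: Cedarfen=26 Dunmere=31 Greywater=19 Ironridge=17 Juniper=10 → close Cedarfen (overflow 17)
  26÷4 = 6 each, +1 to first 2
Round 4: Dunmere=38 Greywater=26 Ironridge=23 Juniper=16 → close Dunmere (overflow 24)
  38÷3 = 12 each, +1 to first 2
Round 5: Greywater=39 Ironridge=36 Juniper=28 → close Greywater (overflow 27)
  39÷2 = 19 each, +1 to first 1
Round 6: Ironridge=56 Juniper=47 → close Ironridge (overflow 47)
  56÷1 = 56 each, +1 to first 0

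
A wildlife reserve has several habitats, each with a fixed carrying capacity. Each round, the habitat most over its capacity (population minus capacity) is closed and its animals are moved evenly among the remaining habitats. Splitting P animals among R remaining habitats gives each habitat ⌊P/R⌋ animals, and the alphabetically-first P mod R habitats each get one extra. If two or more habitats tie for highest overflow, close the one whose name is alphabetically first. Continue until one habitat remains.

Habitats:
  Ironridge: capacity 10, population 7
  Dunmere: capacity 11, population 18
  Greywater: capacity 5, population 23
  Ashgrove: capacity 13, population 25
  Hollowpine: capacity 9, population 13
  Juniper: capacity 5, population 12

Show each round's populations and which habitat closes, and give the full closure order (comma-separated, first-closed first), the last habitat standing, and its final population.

Closure order: Greywater, Ashgrove, Dunmere, Hollowpine, Juniper
Last habitat: Ironridge with 98 animals

Round 1: Ashgrove=25 Dunmere=18 Greywater=23 Hollowpine=13 Ironridge=7 Juniper=12 → close Greywater (overflow 18)
  23÷5 = 4 each, +1 to first 3
Round 2: Ashgrove=30 Dunmere=23 Hollowpine=18 Ironridge=11 Juniper=16 → close Ashgrove (overflow 17)
  30÷4 = 7 each, +1 to first 2
Round 3: Dunmere=31 Hollowpine=26 Ironridge=18 Juniper=23 → close Dunmere (overflow 20)
  31÷3 = 10 each, +1 to first 1
Round 4: Hollowpine=37 Ironridge=28 Juniper=33 → close Hollowpine (overflow 28)
  37÷2 = 18 each, +1 to first 1
Round 5: Ironridge=47 Juniper=51 → close Juniper (overflow 46)
  51÷1 = 51 each, +1 to first 0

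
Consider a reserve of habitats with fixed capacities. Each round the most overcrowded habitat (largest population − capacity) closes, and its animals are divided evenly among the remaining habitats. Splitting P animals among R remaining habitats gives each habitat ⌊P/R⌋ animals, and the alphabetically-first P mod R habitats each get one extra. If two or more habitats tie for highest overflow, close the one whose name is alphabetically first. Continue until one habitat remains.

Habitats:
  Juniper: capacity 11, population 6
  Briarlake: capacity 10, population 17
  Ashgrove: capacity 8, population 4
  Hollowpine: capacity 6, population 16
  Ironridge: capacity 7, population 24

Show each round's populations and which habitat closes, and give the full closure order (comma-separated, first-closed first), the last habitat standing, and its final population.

Round 1: Ashgrove=4 Briarlake=17 Hollowpine=16 Ironridge=24 Juniper=6 → close Ironridge (overflow 17)
  24÷4 = 6 each, +1 to first 0
Round 2: Ashgrove=10 Briarlake=23 Hollowpine=22 Juniper=12 → close Hollowpine (overflow 16)
  22÷3 = 7 each, +1 to first 1
Round 3: Ashgrove=18 Briarlake=30 Juniper=19 → close Briarlake (overflow 20)
  30÷2 = 15 each, +1 to first 0
Round 4: Ashgrove=33 Juniper=34 → close Ashgrove (overflow 25)
  33÷1 = 33 each, +1 to first 0

Closure order: Ironridge, Hollowpine, Briarlake, Ashgrove
Last habitat: Juniper with 67 animals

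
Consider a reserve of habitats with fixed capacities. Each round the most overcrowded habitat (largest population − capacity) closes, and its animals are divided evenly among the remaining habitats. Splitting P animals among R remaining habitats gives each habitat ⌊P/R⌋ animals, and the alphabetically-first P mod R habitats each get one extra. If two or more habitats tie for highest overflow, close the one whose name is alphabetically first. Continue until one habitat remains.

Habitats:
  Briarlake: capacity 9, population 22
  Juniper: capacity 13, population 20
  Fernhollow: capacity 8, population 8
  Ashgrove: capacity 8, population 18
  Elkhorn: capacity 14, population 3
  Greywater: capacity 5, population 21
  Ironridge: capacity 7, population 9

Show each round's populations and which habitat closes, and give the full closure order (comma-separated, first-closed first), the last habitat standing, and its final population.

Closure order: Greywater, Briarlake, Ashgrove, Juniper, Ironridge, Fernhollow
Last habitat: Elkhorn with 101 animals

Round 1: Ashgrove=18 Briarlake=22 Elkhorn=3 Fernhollow=8 Greywater=21 Ironridge=9 Juniper=20 → close Greywater (overflow 16)
  21÷6 = 3 each, +1 to first 3
Round 2: Ashgrove=22 Briarlake=26 Elkhorn=7 Fernhollow=11 Ironridge=12 Juniper=23 → close Briarlake (overflow 17)
  26÷5 = 5 each, +1 to first 1
Round 3: Ashgrove=28 Elkhorn=12 Fernhollow=16 Ironridge=17 Juniper=28 → close Ashgrove (overflow 20)
  28÷4 = 7 each, +1 to first 0
Round 4: Elkhorn=19 Fernhollow=23 Ironridge=24 Juniper=35 → close Juniper (overflow 22)
  35÷3 = 11 each, +1 to first 2
Round 5: Elkhorn=31 Fernhollow=35 Ironridge=35 → close Ironridge (overflow 28)
  35÷2 = 17 each, +1 to first 1
Round 6: Elkhorn=49 Fernhollow=52 → close Fernhollow (overflow 44)
  52÷1 = 52 each, +1 to first 0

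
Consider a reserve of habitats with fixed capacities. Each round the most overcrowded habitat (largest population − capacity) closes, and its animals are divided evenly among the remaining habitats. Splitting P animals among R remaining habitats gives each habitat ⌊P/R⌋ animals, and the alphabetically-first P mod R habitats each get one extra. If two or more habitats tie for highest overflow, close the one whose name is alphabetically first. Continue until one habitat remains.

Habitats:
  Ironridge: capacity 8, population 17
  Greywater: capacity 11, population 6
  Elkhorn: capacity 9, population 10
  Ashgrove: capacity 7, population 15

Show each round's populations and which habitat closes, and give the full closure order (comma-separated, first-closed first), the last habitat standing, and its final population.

Round 1: Ashgrove=15 Elkhorn=10 Greywater=6 Ironridge=17 → close Ironridge (overflow 9)
  17÷3 = 5 each, +1 to first 2
Round 2: Ashgrove=21 Elkhorn=16 Greywater=11 → close Ashgrove (overflow 14)
  21÷2 = 10 each, +1 to first 1
Round 3: Elkhorn=27 Greywater=21 → close Elkhorn (overflow 18)
  27÷1 = 27 each, +1 to first 0

Closure order: Ironridge, Ashgrove, Elkhorn
Last habitat: Greywater with 48 animals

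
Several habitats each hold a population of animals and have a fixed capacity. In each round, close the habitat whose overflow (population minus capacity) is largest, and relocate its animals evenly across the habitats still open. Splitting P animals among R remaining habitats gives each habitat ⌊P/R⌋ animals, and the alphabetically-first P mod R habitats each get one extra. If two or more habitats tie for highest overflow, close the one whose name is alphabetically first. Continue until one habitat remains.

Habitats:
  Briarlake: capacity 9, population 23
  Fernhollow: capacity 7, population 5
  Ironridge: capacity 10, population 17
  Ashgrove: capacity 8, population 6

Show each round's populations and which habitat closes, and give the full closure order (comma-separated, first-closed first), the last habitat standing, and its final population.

Round 1: Ashgrove=6 Briarlake=23 Fernhollow=5 Ironridge=17 → close Briarlake (overflow 14)
  23÷3 = 7 each, +1 to first 2
Round 2: Ashgrove=14 Fernhollow=13 Ironridge=24 → close Ironridge (overflow 14)
  24÷2 = 12 each, +1 to first 0
Round 3: Ashgrove=26 Fernhollow=25 → close Ashgrove (overflow 18)
  26÷1 = 26 each, +1 to first 0

Closure order: Briarlake, Ironridge, Ashgrove
Last habitat: Fernhollow with 51 animals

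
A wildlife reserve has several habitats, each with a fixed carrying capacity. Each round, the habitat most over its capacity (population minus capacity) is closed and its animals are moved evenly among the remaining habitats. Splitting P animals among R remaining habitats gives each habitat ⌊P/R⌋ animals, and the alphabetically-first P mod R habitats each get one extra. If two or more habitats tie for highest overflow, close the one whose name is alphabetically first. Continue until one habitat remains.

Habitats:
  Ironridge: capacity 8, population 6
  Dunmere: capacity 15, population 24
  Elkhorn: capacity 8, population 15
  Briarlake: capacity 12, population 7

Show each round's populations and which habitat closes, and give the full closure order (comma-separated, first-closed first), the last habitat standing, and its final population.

Round 1: Briarlake=7 Dunmere=24 Elkhorn=15 Ironridge=6 → close Dunmere (overflow 9)
  24÷3 = 8 each, +1 to first 0
Round 2: Briarlake=15 Elkhorn=23 Ironridge=14 → close Elkhorn (overflow 15)
  23÷2 = 11 each, +1 to first 1
Round 3: Briarlake=27 Ironridge=25 → close Ironridge (overflow 17)
  25÷1 = 25 each, +1 to first 0

Closure order: Dunmere, Elkhorn, Ironridge
Last habitat: Briarlake with 52 animals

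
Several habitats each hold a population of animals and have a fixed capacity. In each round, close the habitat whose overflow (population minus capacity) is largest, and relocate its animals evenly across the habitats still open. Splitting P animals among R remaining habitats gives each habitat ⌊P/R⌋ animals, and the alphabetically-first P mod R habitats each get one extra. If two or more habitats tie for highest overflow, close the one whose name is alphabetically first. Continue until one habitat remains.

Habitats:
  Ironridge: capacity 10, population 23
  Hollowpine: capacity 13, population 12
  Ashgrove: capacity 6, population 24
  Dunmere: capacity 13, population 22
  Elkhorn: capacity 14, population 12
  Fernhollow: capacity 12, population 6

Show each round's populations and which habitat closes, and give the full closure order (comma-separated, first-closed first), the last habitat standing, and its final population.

Closure order: Ashgrove, Ironridge, Dunmere, Elkhorn, Hollowpine
Last habitat: Fernhollow with 99 animals

Round 1: Ashgrove=24 Dunmere=22 Elkhorn=12 Fernhollow=6 Hollowpine=12 Ironridge=23 → close Ashgrove (overflow 18)
  24÷5 = 4 each, +1 to first 4
Round 2: Dunmere=27 Elkhorn=17 Fernhollow=11 Hollowpine=17 Ironridge=27 → close Ironridge (overflow 17)
  27÷4 = 6 each, +1 to first 3
Round 3: Dunmere=34 Elkhorn=24 Fernhollow=18 Hollowpine=23 → close Dunmere (overflow 21)
  34÷3 = 11 each, +1 to first 1
Round 4: Elkhorn=36 Fernhollow=29 Hollowpine=34 → close Elkhorn (overflow 22)
  36÷2 = 18 each, +1 to first 0
Round 5: Fernhollow=47 Hollowpine=52 → close Hollowpine (overflow 39)
  52÷1 = 52 each, +1 to first 0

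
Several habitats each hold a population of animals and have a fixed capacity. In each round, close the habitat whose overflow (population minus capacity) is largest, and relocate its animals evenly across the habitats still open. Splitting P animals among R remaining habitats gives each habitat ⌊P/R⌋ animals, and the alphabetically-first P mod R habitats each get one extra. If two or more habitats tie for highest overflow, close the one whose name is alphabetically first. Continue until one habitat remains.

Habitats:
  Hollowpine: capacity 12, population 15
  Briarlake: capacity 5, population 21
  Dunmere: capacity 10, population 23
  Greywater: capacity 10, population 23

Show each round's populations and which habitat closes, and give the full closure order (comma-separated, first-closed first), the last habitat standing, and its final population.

Round 1: Briarlake=21 Dunmere=23 Greywater=23 Hollowpine=15 → close Briarlake (overflow 16)
  21÷3 = 7 each, +1 to first 0
Round 2: Dunmere=30 Greywater=30 Hollowpine=22 → close Dunmere (overflow 20)
  30÷2 = 15 each, +1 to first 0
Round 3: Greywater=45 Hollowpine=37 → close Greywater (overflow 35)
  45÷1 = 45 each, +1 to first 0

Closure order: Briarlake, Dunmere, Greywater
Last habitat: Hollowpine with 82 animals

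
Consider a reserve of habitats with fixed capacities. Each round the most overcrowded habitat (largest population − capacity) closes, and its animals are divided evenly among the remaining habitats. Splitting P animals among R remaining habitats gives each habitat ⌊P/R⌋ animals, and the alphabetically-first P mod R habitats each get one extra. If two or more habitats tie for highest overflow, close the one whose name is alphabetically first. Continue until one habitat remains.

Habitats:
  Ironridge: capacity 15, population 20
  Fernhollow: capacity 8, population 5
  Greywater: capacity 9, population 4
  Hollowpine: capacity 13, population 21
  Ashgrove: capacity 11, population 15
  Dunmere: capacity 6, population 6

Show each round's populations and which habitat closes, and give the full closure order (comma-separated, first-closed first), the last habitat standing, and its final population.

Closure order: Hollowpine, Ashgrove, Ironridge, Dunmere, Fernhollow
Last habitat: Greywater with 71 animals

Round 1: Ashgrove=15 Dunmere=6 Fernhollow=5 Greywater=4 Hollowpine=21 Ironridge=20 → close Hollowpine (overflow 8)
  21÷5 = 4 each, +1 to first 1
Round 2: Ashgrove=20 Dunmere=10 Fernhollow=9 Greywater=8 Ironridge=24 → close Ashgrove (overflow 9)
  20÷4 = 5 each, +1 to first 0
Round 3: Dunmere=15 Fernhollow=14 Greywater=13 Ironridge=29 → close Ironridge (overflow 14)
  29÷3 = 9 each, +1 to first 2
Round 4: Dunmere=25 Fernhollow=24 Greywater=22 → close Dunmere (overflow 19)
  25÷2 = 12 each, +1 to first 1
Round 5: Fernhollow=37 Greywater=34 → close Fernhollow (overflow 29)
  37÷1 = 37 each, +1 to first 0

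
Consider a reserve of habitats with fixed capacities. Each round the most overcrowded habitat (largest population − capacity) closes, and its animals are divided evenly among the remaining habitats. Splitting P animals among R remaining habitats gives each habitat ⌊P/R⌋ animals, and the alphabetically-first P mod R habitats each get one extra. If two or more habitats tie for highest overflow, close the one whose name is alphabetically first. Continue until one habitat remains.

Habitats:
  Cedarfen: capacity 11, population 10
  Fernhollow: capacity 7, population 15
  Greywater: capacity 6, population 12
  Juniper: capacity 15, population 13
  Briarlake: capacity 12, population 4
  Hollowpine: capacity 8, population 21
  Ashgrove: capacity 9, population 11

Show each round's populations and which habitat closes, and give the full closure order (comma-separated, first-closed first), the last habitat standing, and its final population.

Closure order: Hollowpine, Fernhollow, Greywater, Ashgrove, Cedarfen, Juniper
Last habitat: Briarlake with 86 animals

Round 1: Ashgrove=11 Briarlake=4 Cedarfen=10 Fernhollow=15 Greywater=12 Hollowpine=21 Juniper=13 → close Hollowpine (overflow 13)
  21÷6 = 3 each, +1 to first 3
Round 2: Ashgrove=15 Briarlake=8 Cedarfen=14 Fernhollow=18 Greywater=15 Juniper=16 → close Fernhollow (overflow 11)
  18÷5 = 3 each, +1 to first 3
Round 3: Ashgrove=19 Briarlake=12 Cedarfen=18 Greywater=18 Juniper=19 → close Greywater (overflow 12)
  18÷4 = 4 each, +1 to first 2
Round 4: Ashgrove=24 Briarlake=17 Cedarfen=22 Juniper=23 → close Ashgrove (overflow 15)
  24÷3 = 8 each, +1 to first 0
Round 5: Briarlake=25 Cedarfen=30 Juniper=31 → close Cedarfen (overflow 19)
  30÷2 = 15 each, +1 to first 0
Round 6: Briarlake=40 Juniper=46 → close Juniper (overflow 31)
  46÷1 = 46 each, +1 to first 0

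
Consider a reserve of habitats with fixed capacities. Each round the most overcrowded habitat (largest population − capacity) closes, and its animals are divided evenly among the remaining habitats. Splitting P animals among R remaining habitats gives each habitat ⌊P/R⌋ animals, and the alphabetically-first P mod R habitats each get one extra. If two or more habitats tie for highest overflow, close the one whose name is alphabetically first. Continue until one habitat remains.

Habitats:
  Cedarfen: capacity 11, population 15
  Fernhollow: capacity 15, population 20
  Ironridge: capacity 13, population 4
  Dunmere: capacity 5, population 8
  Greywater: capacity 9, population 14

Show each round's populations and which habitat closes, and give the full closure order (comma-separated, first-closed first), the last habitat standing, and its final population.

Round 1: Cedarfen=15 Dunmere=8 Fernhollow=20 Greywater=14 Ironridge=4 → close Fernhollow (overflow 5)
  20÷4 = 5 each, +1 to first 0
Round 2: Cedarfen=20 Dunmere=13 Greywater=19 Ironridge=9 → close Greywater (overflow 10)
  19÷3 = 6 each, +1 to first 1
Round 3: Cedarfen=27 Dunmere=19 Ironridge=15 → close Cedarfen (overflow 16)
  27÷2 = 13 each, +1 to first 1
Round 4: Dunmere=33 Ironridge=28 → close Dunmere (overflow 28)
  33÷1 = 33 each, +1 to first 0

Closure order: Fernhollow, Greywater, Cedarfen, Dunmere
Last habitat: Ironridge with 61 animals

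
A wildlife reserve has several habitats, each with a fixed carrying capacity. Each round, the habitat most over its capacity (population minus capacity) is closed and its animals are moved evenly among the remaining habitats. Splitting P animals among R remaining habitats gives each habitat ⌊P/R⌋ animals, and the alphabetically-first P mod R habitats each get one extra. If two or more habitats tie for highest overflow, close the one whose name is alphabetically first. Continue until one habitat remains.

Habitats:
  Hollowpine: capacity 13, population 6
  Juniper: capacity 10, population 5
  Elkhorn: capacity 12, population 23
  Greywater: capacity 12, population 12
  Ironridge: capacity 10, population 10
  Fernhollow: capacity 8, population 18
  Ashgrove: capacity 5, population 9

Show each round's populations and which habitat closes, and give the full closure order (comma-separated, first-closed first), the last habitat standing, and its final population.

Round 1: Ashgrove=9 Elkhorn=23 Fernhollow=18 Greywater=12 Hollowpine=6 Ironridge=10 Juniper=5 → close Elkhorn (overflow 11)
  23÷6 = 3 each, +1 to first 5
Round 2: Ashgrove=13 Fernhollow=22 Greywater=16 Hollowpine=10 Ironridge=14 Juniper=8 → close Fernhollow (overflow 14)
  22÷5 = 4 each, +1 to first 2
Round 3: Ashgrove=18 Greywater=21 Hollowpine=14 Ironridge=18 Juniper=12 → close Ashgrove (overflow 13)
  18÷4 = 4 each, +1 to first 2
Round 4: Greywater=26 Hollowpine=19 Ironridge=22 Juniper=16 → close Greywater (overflow 14)
  26÷3 = 8 each, +1 to first 2
Round 5: Hollowpine=28 Ironridge=31 Juniper=24 → close Ironridge (overflow 21)
  31÷2 = 15 each, +1 to first 1
Round 6: Hollowpine=44 Juniper=39 → close Hollowpine (overflow 31)
  44÷1 = 44 each, +1 to first 0

Closure order: Elkhorn, Fernhollow, Ashgrove, Greywater, Ironridge, Hollowpine
Last habitat: Juniper with 83 animals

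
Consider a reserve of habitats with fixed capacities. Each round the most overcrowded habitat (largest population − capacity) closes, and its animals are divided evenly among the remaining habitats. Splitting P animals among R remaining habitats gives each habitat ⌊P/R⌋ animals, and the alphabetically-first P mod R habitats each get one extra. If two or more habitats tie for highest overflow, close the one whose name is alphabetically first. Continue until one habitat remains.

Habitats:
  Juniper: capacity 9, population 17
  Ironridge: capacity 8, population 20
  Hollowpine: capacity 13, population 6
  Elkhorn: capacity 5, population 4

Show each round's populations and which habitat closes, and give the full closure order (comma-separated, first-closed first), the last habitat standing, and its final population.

Closure order: Ironridge, Juniper, Elkhorn
Last habitat: Hollowpine with 47 animals

Round 1: Elkhorn=4 Hollowpine=6 Ironridge=20 Juniper=17 → close Ironridge (overflow 12)
  20÷3 = 6 each, +1 to first 2
Round 2: Elkhorn=11 Hollowpine=13 Juniper=23 → close Juniper (overflow 14)
  23÷2 = 11 each, +1 to first 1
Round 3: Elkhorn=23 Hollowpine=24 → close Elkhorn (overflow 18)
  23÷1 = 23 each, +1 to first 0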